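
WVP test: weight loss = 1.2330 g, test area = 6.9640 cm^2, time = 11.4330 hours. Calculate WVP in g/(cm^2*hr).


Formula: WVP = loss / (area * time)
Substituting: WVP = 1.2330 / (6.9640 * 11.4330)
Result: 0.0154862 g/(cm^2*hr)


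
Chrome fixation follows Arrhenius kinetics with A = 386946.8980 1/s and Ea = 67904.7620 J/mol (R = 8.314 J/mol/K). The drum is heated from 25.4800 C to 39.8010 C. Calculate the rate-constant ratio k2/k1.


T1 = 25.4800 + 273.15 = 298.6300 K; T2 = 39.8010 + 273.15 = 312.9510 K
k1 = A * exp(-Ea/(R*T1)) = 386946.8980 * exp(-67904.7620/(8.314*298.6300)) = 5.1252e-07 1/s
k2 = A * exp(-Ea/(R*T2)) = 386946.8980 * exp(-67904.7620/(8.314*312.9510)) = 1.7917e-06 1/s
k2/k1 = 1.7917e-06 / 5.1252e-07 = 3.4958


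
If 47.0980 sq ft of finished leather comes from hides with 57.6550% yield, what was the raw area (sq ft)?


Formula: raw = finished * 100 / yield
Substituting: raw = 47.0980 * 100 / 57.6550
Result: 81.6894 sq ft


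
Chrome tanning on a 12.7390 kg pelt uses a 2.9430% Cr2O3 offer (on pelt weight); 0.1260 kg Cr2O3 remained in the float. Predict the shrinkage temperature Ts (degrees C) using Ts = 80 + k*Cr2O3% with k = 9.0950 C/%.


Offered = pelt * offer_pct / 100 = 12.7390 * 2.9430 / 100 = 0.3749 kg
Uptake = offered - residual = 0.3749 - 0.1260 = 0.2489 kg
Cr2O3% on pelt = uptake / pelt * 100 = 0.2489 / 12.7390 * 100 = 1.9539 %
Ts = 80 + k * Cr2O3% = 80 + 9.0950 * 1.9539 = 97.7708 C


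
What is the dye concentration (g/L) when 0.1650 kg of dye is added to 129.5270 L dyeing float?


Formula: Conc = dye_mass(kg) / volume(L) * 1000
Substituting: Conc = 0.1650 / 129.5270 * 1000
Result: 1.2739 g/L


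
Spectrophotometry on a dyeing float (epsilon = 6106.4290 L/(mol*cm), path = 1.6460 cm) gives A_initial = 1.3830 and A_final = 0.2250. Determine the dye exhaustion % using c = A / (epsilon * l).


c_initial = A_i / (epsilon * l) = 1.3830 / (6106.4290 * 1.6460) = 1.3760e-04 mol/L
c_final = A_f / (epsilon * l) = 0.2250 / (6106.4290 * 1.6460) = 2.2385e-05 mol/L
Exhaustion = (c_initial - c_final) / c_initial * 100 = (1.3760e-04 - 2.2385e-05) / 1.3760e-04 * 100 = 83.7310 %


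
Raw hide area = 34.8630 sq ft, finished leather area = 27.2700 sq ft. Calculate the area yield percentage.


Formula: Yield = finished / raw * 100
Substituting: Yield = 27.2700 / 34.8630 * 100
Result: 78.2205 %


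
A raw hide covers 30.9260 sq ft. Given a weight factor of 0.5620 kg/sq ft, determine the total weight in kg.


Formula: Weight = area * weight_per_sqft
Substituting: Weight = 30.9260 * 0.5620
Result: 17.3804 kg


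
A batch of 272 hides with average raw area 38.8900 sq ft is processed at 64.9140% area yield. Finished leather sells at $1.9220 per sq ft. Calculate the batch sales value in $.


Raw_total = N * avg_area = 272 * 38.8900 = 10578.0800 sq ft
Finished = Raw_total * yield / 100 = 10578.0800 * 64.9140 / 100 = 6866.6549 sq ft
Value = Finished * price = 6866.6549 * 1.9220 = 13197.7106 $


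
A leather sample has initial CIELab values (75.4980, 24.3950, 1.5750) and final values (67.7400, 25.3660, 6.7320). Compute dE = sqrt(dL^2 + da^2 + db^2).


dL = -7.7580, da = 0.9710, db = 5.1570
dE = sqrt((-7.7580)^2 + 0.9710^2 + 5.1570^2) = 9.3661


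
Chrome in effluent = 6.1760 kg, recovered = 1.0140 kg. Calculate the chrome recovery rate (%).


Formula: Recovery = recovered / input * 100
Substituting: Recovery = 1.0140 / 6.1760 * 100
Result: 16.4184 %


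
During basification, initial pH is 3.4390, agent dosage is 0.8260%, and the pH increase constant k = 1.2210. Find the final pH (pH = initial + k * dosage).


Formula: pH_final = pH_initial + k * base_pct
Substituting: pH_final = 3.4390 + 1.2210 * 0.8260
Result: 4.4475


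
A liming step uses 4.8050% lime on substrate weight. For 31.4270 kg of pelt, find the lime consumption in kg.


Formula: Lime = substrate * pct / 100
Substituting: Lime = 31.4270 * 4.8050 / 100
Result: 1.5101 kg


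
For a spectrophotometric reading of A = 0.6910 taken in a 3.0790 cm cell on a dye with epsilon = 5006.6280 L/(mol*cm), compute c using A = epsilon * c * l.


Formula: c = A / (epsilon * l)
Substituting: c = 0.6910 / (5006.6280 * 3.0790)
Result: 4.4825e-05 mol/L


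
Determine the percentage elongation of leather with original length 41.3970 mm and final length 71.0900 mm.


Formula: Elongation = (Lf - L0) / L0 * 100
Substituting: Elongation = (71.0900 - 41.3970) / 41.3970 * 100
Result: 71.7274 %


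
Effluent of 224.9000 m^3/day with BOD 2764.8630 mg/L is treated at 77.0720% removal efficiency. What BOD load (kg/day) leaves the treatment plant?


Load_in = volume * conc / 1000 = 224.9000 * 2764.8630 / 1000 = 621.8177 kg/day
Removed = Load_in * eff / 100 = 621.8177 * 77.0720 / 100 = 479.2473 kg/day
Load_out = Load_in - Removed = 621.8177 - 479.2473 = 142.5704 kg/day


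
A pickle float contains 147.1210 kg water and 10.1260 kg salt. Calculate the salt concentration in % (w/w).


Formula: Conc = salt / (water + salt) * 100
Substituting: Conc = 10.1260 / (147.1210 + 10.1260) * 100
Result: 6.4396 %


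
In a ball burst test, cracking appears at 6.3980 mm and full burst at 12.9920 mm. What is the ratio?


Formula: Ratio = crack / burst
Substituting: Ratio = 6.3980 / 12.9920
Result: 0.4925


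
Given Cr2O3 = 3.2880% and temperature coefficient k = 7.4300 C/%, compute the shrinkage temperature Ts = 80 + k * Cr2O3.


Formula: Ts = 80 + k * Cr2O3
Substituting: Ts = 80 + 7.4300 * 3.2880
Result: 104.4298 C


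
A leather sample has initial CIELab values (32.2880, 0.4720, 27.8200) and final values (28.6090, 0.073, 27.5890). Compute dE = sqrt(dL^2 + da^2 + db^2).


dL = -3.6790, da = -0.3990, db = -0.2310
dE = sqrt((-3.6790)^2 + (-0.3990)^2 + (-0.2310)^2) = 3.7078


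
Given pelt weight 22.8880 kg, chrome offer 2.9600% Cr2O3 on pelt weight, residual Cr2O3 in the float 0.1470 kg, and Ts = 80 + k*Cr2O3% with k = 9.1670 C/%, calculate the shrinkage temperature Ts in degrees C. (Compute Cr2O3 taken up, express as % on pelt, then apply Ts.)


Offered = pelt * offer_pct / 100 = 22.8880 * 2.9600 / 100 = 0.6775 kg
Uptake = offered - residual = 0.6775 - 0.1470 = 0.5305 kg
Cr2O3% on pelt = uptake / pelt * 100 = 0.5305 / 22.8880 * 100 = 2.3177 %
Ts = 80 + k * Cr2O3% = 80 + 9.1670 * 2.3177 = 101.2467 C


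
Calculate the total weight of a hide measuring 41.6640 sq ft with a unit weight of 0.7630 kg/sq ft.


Formula: Weight = area * weight_per_sqft
Substituting: Weight = 41.6640 * 0.7630
Result: 31.7896 kg


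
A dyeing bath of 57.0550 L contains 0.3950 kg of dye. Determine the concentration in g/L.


Formula: Conc = dye_mass(kg) / volume(L) * 1000
Substituting: Conc = 0.3950 / 57.0550 * 1000
Result: 6.9231 g/L


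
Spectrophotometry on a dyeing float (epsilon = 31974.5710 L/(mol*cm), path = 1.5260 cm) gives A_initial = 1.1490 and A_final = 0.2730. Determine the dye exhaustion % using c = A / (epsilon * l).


c_initial = A_i / (epsilon * l) = 1.1490 / (31974.5710 * 1.5260) = 2.3548e-05 mol/L
c_final = A_f / (epsilon * l) = 0.2730 / (31974.5710 * 1.5260) = 5.5950e-06 mol/L
Exhaustion = (c_initial - c_final) / c_initial * 100 = (2.3548e-05 - 5.5950e-06) / 2.3548e-05 * 100 = 76.2402 %


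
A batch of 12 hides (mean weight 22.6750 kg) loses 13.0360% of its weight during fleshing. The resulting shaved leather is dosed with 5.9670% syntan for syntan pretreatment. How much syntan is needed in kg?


Total_raw = N * avg_wt = 12 * 22.6750 = 272.1000 kg
Substrate = Total_raw * (1 - loss/100) = 272.1000 * (1 - 13.0360/100) = 236.6290 kg
Syntan = Substrate * pct / 100 = 236.6290 * 5.9670 / 100 = 14.1197 kg


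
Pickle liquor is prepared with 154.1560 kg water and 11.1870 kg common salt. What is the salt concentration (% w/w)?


Formula: Conc = salt / (water + salt) * 100
Substituting: Conc = 11.1870 / (154.1560 + 11.1870) * 100
Result: 6.7659 %


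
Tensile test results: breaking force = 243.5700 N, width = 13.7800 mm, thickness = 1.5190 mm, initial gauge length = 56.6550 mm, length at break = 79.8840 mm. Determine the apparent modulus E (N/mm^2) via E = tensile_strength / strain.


TS = F / (w * t) = 243.5700 / (13.7800 * 1.5190) = 11.6364 N/mm^2
strain = (Lf - L0) / L0 = (79.8840 - 56.6550) / 56.6550 = 0.4100
E = TS / strain = 11.6364 / 0.4100 = 28.3808 N/mm^2


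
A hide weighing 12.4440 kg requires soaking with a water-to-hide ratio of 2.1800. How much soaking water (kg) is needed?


Formula: Water = hide_weight * ratio
Substituting: Water = 12.4440 * 2.1800
Result: 27.1279 kg


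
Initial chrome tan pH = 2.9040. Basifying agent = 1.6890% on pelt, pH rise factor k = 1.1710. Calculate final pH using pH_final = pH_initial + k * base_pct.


Formula: pH_final = pH_initial + k * base_pct
Substituting: pH_final = 2.9040 + 1.1710 * 1.6890
Result: 4.8818


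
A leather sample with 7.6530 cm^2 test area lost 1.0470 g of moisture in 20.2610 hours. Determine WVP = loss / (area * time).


Formula: WVP = loss / (area * time)
Substituting: WVP = 1.0470 / (7.6530 * 20.2610)
Result: 0.00675234 g/(cm^2*hr)


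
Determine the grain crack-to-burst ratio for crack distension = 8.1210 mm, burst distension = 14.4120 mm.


Formula: Ratio = crack / burst
Substituting: Ratio = 8.1210 / 14.4120
Result: 0.5635


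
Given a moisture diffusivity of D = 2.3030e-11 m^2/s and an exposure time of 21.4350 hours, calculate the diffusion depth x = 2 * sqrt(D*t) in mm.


t = 21.4350 hr * 3600 = 77166.0000 s
D * t = 2.3030e-11 * 77166.0000 = 1.7771e-06
x = 2 * sqrt(D*t) = 2 * sqrt(1.7771e-06) = 0.00266618 m = 2.6662 mm


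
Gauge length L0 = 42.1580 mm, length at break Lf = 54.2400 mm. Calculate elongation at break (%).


Formula: Elongation = (Lf - L0) / L0 * 100
Substituting: Elongation = (54.2400 - 42.1580) / 42.1580 * 100
Result: 28.6589 %


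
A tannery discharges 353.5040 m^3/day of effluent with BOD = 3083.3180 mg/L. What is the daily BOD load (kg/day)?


Formula: BOD_load = volume * conc / 1000
Substituting: BOD_load = 353.5040 * 3083.3180 / 1000
Result: 1089.9652 kg/day


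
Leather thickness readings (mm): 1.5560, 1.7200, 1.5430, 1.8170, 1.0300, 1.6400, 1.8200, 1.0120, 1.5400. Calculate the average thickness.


Formula: Average = sum / n
Substituting: Average = 13.6780 / 9
Result: 1.5198 mm


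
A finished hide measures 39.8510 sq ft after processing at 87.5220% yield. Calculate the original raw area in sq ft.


Formula: raw = finished * 100 / yield
Substituting: raw = 39.8510 * 100 / 87.5220
Result: 45.5326 sq ft


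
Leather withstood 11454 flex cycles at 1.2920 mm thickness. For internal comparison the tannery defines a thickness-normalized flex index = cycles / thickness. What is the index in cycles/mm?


Formula: Index = cycles / thickness
Substituting: Index = 11454 / 1.2920
Result: 8865.3251 cycles/mm


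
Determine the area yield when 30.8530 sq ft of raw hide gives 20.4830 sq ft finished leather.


Formula: Yield = finished / raw * 100
Substituting: Yield = 20.4830 / 30.8530 * 100
Result: 66.3890 %


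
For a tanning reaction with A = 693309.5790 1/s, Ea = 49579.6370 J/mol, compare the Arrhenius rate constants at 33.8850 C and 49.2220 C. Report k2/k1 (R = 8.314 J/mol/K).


T1 = 33.8850 + 273.15 = 307.0350 K; T2 = 49.2220 + 273.15 = 322.3720 K
k1 = A * exp(-Ea/(R*T1)) = 693309.5790 * exp(-49579.6370/(8.314*307.0350)) = 0.00254587 1/s
k2 = A * exp(-Ea/(R*T2)) = 693309.5790 * exp(-49579.6370/(8.314*322.3720)) = 0.00641416 1/s
k2/k1 = 0.00641416 / 0.00254587 = 2.5194


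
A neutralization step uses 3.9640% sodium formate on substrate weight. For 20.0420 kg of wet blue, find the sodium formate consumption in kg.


Formula: Neutralizer = substrate * pct / 100
Substituting: Neutralizer = 20.0420 * 3.9640 / 100
Result: 0.7945 kg


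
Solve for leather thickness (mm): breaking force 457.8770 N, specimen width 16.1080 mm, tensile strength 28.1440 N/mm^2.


Formula: t = F / (TS * w)
Substituting: t = 457.8770 / (28.1440 * 16.1080)
Result: 1.0100 mm


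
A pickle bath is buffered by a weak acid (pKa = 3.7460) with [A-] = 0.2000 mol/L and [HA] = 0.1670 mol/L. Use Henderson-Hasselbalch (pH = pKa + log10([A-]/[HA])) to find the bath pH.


ratio = [A-] / [HA] = 0.2000 / 0.1670 = 1.1976
log10(ratio) = 0.0783135
pH = pKa + log10(ratio) = 3.7460 + 0.0783135 = 3.8243


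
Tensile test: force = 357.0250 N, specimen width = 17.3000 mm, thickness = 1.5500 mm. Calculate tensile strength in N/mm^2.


Formula: TS = force / (width * thickness)
Substituting: TS = 357.0250 / (17.3000 * 1.5500)
Result: 13.3144 N/mm^2


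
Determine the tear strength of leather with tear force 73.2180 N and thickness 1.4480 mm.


Formula: Tear strength = force / thickness
Substituting: Tear strength = 73.2180 / 1.4480
Result: 50.5649 N/mm


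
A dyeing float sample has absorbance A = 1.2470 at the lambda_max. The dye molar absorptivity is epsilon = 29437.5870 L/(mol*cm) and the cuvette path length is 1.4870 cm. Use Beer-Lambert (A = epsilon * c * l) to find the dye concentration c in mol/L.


Formula: c = A / (epsilon * l)
Substituting: c = 1.2470 / (29437.5870 * 1.4870)
Result: 2.8487e-05 mol/L


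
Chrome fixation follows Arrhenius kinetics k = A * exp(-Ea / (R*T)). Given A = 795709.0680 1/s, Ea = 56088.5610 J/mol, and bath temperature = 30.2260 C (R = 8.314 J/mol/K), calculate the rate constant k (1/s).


T_K = T_C + 273.15 = 30.2260 + 273.15 = 303.3760 K
exponent = -Ea / (R * T_K) = -56088.5610 / (8.314 * 303.3760) = -22.2374
k = A * exp(exponent) = 795709.0680 * exp(-22.2374) = 1.7506e-04 1/s


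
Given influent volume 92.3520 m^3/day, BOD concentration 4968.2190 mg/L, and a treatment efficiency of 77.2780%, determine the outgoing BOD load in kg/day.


Load_in = volume * conc / 1000 = 92.3520 * 4968.2190 / 1000 = 458.8250 kg/day
Removed = Load_in * eff / 100 = 458.8250 * 77.2780 / 100 = 354.5708 kg/day
Load_out = Load_in - Removed = 458.8250 - 354.5708 = 104.2542 kg/day


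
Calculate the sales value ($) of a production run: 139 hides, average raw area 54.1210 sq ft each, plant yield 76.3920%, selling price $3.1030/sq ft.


Raw_total = N * avg_area = 139 * 54.1210 = 7522.8190 sq ft
Finished = Raw_total * yield / 100 = 7522.8190 * 76.3920 / 100 = 5746.8319 sq ft
Value = Finished * price = 5746.8319 * 3.1030 = 17832.4194 $


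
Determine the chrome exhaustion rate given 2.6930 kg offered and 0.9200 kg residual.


Formula: Uptake = (offered - residual) / offered * 100
Substituting: Uptake = (2.6930 - 0.9200) / 2.6930 * 100
Result: 65.8374 %


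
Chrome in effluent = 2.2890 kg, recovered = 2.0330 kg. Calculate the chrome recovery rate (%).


Formula: Recovery = recovered / input * 100
Substituting: Recovery = 2.0330 / 2.2890 * 100
Result: 88.8161 %


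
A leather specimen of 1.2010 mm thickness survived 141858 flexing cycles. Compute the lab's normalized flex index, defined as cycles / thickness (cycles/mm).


Formula: Index = cycles / thickness
Substituting: Index = 141858 / 1.2010
Result: 118116.5695 cycles/mm


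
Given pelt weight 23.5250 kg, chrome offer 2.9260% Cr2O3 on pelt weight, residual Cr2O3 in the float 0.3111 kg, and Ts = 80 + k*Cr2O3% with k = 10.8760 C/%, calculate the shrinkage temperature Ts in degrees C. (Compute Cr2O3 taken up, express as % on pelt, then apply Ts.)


Offered = pelt * offer_pct / 100 = 23.5250 * 2.9260 / 100 = 0.6883 kg
Uptake = offered - residual = 0.6883 - 0.3111 = 0.3772 kg
Cr2O3% on pelt = uptake / pelt * 100 = 0.3772 / 23.5250 * 100 = 1.6036 %
Ts = 80 + k * Cr2O3% = 80 + 10.8760 * 1.6036 = 97.4405 C


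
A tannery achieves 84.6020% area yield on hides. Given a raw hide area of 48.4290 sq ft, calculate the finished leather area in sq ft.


Formula: finished = raw * yield / 100
Substituting: finished = 48.4290 * 84.6020 / 100
Result: 40.9719 sq ft


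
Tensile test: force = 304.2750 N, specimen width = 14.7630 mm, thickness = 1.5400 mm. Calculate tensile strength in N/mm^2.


Formula: TS = force / (width * thickness)
Substituting: TS = 304.2750 / (14.7630 * 1.5400)
Result: 13.3835 N/mm^2


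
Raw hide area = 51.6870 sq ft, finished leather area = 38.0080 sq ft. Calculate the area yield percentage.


Formula: Yield = finished / raw * 100
Substituting: Yield = 38.0080 / 51.6870 * 100
Result: 73.5349 %


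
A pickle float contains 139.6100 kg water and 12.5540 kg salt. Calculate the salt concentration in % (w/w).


Formula: Conc = salt / (water + salt) * 100
Substituting: Conc = 12.5540 / (139.6100 + 12.5540) * 100
Result: 8.2503 %


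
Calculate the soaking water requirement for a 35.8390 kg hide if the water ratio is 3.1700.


Formula: Water = hide_weight * ratio
Substituting: Water = 35.8390 * 3.1700
Result: 113.6096 kg


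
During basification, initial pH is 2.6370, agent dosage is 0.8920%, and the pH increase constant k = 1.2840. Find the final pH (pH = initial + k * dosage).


Formula: pH_final = pH_initial + k * base_pct
Substituting: pH_final = 2.6370 + 1.2840 * 0.8920
Result: 3.7823


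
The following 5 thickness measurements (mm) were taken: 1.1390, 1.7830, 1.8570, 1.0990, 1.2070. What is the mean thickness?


Formula: Average = sum / n
Substituting: Average = 7.0850 / 5
Result: 1.4170 mm


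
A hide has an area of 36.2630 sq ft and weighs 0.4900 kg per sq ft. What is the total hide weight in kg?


Formula: Weight = area * weight_per_sqft
Substituting: Weight = 36.2630 * 0.4900
Result: 17.7689 kg


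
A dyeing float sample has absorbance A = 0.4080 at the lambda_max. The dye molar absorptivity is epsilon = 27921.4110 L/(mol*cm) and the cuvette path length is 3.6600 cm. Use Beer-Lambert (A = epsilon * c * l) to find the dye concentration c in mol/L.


Formula: c = A / (epsilon * l)
Substituting: c = 0.4080 / (27921.4110 * 3.6600)
Result: 3.9925e-06 mol/L


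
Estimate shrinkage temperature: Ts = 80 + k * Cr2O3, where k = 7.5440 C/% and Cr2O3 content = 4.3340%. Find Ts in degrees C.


Formula: Ts = 80 + k * Cr2O3
Substituting: Ts = 80 + 7.5440 * 4.3340
Result: 112.6957 C


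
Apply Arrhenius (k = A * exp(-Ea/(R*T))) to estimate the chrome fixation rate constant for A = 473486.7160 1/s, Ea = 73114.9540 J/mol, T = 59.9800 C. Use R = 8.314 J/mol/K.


T_K = T_C + 273.15 = 59.9800 + 273.15 = 333.1300 K
exponent = -Ea / (R * T_K) = -73114.9540 / (8.314 * 333.1300) = -26.3987
k = A * exp(exponent) = 473486.7160 * exp(-26.3987) = 1.6237e-06 1/s


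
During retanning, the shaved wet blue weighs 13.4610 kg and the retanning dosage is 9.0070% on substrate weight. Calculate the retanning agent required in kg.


Formula: Retan = substrate * pct / 100
Substituting: Retan = 13.4610 * 9.0070 / 100
Result: 1.2124 kg


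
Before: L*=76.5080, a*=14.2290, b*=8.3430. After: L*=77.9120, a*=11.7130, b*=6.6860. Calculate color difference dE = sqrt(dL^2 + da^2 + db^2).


dL = 1.4040, da = -2.5160, db = -1.6570
dE = sqrt(1.4040^2 + (-2.5160)^2 + (-1.6570)^2) = 3.3237


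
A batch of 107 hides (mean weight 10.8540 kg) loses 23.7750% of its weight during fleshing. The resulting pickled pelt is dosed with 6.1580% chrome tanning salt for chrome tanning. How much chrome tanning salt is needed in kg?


Total_raw = N * avg_wt = 107 * 10.8540 = 1161.3780 kg
Substrate = Total_raw * (1 - loss/100) = 1161.3780 * (1 - 23.7750/100) = 885.2604 kg
Chrome = Substrate * pct / 100 = 885.2604 * 6.1580 / 100 = 54.5143 kg


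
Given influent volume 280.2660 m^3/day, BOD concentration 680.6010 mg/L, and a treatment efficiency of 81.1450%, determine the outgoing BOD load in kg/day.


Load_in = volume * conc / 1000 = 280.2660 * 680.6010 / 1000 = 190.7493 kg/day
Removed = Load_in * eff / 100 = 190.7493 * 81.1450 / 100 = 154.7835 kg/day
Load_out = Load_in - Removed = 190.7493 - 154.7835 = 35.9658 kg/day


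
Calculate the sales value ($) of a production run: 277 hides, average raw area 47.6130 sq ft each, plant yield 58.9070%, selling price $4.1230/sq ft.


Raw_total = N * avg_area = 277 * 47.6130 = 13188.8010 sq ft
Finished = Raw_total * yield / 100 = 13188.8010 * 58.9070 / 100 = 7769.1270 sq ft
Value = Finished * price = 7769.1270 * 4.1230 = 32032.1106 $


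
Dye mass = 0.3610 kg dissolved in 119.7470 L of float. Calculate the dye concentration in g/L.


Formula: Conc = dye_mass(kg) / volume(L) * 1000
Substituting: Conc = 0.3610 / 119.7470 * 1000
Result: 3.0147 g/L


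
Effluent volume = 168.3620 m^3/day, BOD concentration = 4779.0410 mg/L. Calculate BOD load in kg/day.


Formula: BOD_load = volume * conc / 1000
Substituting: BOD_load = 168.3620 * 4779.0410 / 1000
Result: 804.6089 kg/day


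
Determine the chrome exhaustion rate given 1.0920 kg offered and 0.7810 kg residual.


Formula: Uptake = (offered - residual) / offered * 100
Substituting: Uptake = (1.0920 - 0.7810) / 1.0920 * 100
Result: 28.4799 %


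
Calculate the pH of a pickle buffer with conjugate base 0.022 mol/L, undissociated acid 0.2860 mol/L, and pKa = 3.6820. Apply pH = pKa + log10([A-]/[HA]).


ratio = [A-] / [HA] = 0.022 / 0.2860 = 0.0769231
log10(ratio) = -1.1139
pH = pKa + log10(ratio) = 3.6820 - 1.1139 = 2.5681


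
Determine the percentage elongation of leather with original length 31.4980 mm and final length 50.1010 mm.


Formula: Elongation = (Lf - L0) / L0 * 100
Substituting: Elongation = (50.1010 - 31.4980) / 31.4980 * 100
Result: 59.0609 %


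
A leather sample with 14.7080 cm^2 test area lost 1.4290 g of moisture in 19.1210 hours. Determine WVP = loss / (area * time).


Formula: WVP = loss / (area * time)
Substituting: WVP = 1.4290 / (14.7080 * 19.1210)
Result: 0.00508122 g/(cm^2*hr)


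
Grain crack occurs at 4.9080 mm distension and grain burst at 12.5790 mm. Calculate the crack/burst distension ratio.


Formula: Ratio = crack / burst
Substituting: Ratio = 4.9080 / 12.5790
Result: 0.3902


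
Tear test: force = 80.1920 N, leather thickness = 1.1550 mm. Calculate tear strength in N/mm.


Formula: Tear strength = force / thickness
Substituting: Tear strength = 80.1920 / 1.1550
Result: 69.4303 N/mm


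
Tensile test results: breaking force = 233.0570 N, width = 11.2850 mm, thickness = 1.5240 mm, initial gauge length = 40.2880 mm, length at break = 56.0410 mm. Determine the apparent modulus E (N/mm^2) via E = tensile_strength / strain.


TS = F / (w * t) = 233.0570 / (11.2850 * 1.5240) = 13.5511 N/mm^2
strain = (Lf - L0) / L0 = (56.0410 - 40.2880) / 40.2880 = 0.3910
E = TS / strain = 13.5511 / 0.3910 = 34.6568 N/mm^2


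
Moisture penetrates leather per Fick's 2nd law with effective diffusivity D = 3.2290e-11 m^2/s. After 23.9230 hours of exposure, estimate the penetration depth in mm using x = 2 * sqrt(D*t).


t = 23.9230 hr * 3600 = 86122.8000 s
D * t = 3.2290e-11 * 86122.8000 = 2.7809e-06
x = 2 * sqrt(D*t) = 2 * sqrt(2.7809e-06) = 0.00333521 m = 3.3352 mm


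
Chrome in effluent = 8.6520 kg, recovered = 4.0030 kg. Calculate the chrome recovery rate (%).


Formula: Recovery = recovered / input * 100
Substituting: Recovery = 4.0030 / 8.6520 * 100
Result: 46.2668 %


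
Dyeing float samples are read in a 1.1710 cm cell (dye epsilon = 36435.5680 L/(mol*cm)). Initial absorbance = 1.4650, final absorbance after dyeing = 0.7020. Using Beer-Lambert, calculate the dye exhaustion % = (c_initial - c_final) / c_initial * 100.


c_initial = A_i / (epsilon * l) = 1.4650 / (36435.5680 * 1.1710) = 3.4336e-05 mol/L
c_final = A_f / (epsilon * l) = 0.7020 / (36435.5680 * 1.1710) = 1.6453e-05 mol/L
Exhaustion = (c_initial - c_final) / c_initial * 100 = (3.4336e-05 - 1.6453e-05) / 3.4336e-05 * 100 = 52.0819 %


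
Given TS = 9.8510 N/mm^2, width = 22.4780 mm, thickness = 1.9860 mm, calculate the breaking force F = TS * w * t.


Formula: F = TS * w * t
Substituting: F = 9.8510 * 22.4780 * 1.9860
Result: 439.7615 N


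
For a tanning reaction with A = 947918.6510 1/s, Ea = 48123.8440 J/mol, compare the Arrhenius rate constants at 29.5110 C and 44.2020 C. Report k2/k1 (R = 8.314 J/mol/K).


T1 = 29.5110 + 273.15 = 302.6610 K; T2 = 44.2020 + 273.15 = 317.3520 K
k1 = A * exp(-Ea/(R*T1)) = 947918.6510 * exp(-48123.8440/(8.314*302.6610)) = 0.00468851 1/s
k2 = A * exp(-Ea/(R*T2)) = 947918.6510 * exp(-48123.8440/(8.314*317.3520)) = 0.0113639 1/s
k2/k1 = 0.0113639 / 0.00468851 = 2.4238


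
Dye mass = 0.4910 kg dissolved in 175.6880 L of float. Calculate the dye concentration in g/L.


Formula: Conc = dye_mass(kg) / volume(L) * 1000
Substituting: Conc = 0.4910 / 175.6880 * 1000
Result: 2.7947 g/L


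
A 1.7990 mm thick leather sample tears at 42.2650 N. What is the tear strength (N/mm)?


Formula: Tear strength = force / thickness
Substituting: Tear strength = 42.2650 / 1.7990
Result: 23.4936 N/mm


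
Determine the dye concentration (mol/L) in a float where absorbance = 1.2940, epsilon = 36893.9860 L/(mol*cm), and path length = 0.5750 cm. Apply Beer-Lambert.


Formula: c = A / (epsilon * l)
Substituting: c = 1.2940 / (36893.9860 * 0.5750)
Result: 6.0997e-05 mol/L


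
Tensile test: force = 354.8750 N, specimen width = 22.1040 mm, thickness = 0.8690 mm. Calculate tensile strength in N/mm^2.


Formula: TS = force / (width * thickness)
Substituting: TS = 354.8750 / (22.1040 * 0.8690)
Result: 18.4750 N/mm^2


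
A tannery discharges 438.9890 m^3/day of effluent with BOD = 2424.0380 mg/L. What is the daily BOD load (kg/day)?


Formula: BOD_load = volume * conc / 1000
Substituting: BOD_load = 438.9890 * 2424.0380 / 1000
Result: 1064.1260 kg/day


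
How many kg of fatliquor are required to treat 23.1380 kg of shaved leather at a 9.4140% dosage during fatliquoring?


Formula: Fat = substrate * pct / 100
Substituting: Fat = 23.1380 * 9.4140 / 100
Result: 2.1782 kg


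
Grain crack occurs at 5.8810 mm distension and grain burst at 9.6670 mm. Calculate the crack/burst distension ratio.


Formula: Ratio = crack / burst
Substituting: Ratio = 5.8810 / 9.6670
Result: 0.6084


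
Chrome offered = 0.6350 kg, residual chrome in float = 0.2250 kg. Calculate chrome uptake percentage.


Formula: Uptake = (offered - residual) / offered * 100
Substituting: Uptake = (0.6350 - 0.2250) / 0.6350 * 100
Result: 64.5669 %


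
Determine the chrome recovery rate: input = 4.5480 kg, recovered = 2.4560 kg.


Formula: Recovery = recovered / input * 100
Substituting: Recovery = 2.4560 / 4.5480 * 100
Result: 54.0018 %


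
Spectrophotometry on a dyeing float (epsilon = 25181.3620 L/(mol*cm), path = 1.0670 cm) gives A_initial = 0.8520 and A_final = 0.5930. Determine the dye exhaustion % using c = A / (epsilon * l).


c_initial = A_i / (epsilon * l) = 0.8520 / (25181.3620 * 1.0670) = 3.1710e-05 mol/L
c_final = A_f / (epsilon * l) = 0.5930 / (25181.3620 * 1.0670) = 2.2070e-05 mol/L
Exhaustion = (c_initial - c_final) / c_initial * 100 = (3.1710e-05 - 2.2070e-05) / 3.1710e-05 * 100 = 30.3991 %


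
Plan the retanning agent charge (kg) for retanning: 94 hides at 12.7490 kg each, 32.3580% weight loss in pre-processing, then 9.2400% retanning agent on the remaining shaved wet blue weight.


Total_raw = N * avg_wt = 94 * 12.7490 = 1198.4060 kg
Substrate = Total_raw * (1 - loss/100) = 1198.4060 * (1 - 32.3580/100) = 810.6258 kg
Retan = Substrate * pct / 100 = 810.6258 * 9.2400 / 100 = 74.9018 kg


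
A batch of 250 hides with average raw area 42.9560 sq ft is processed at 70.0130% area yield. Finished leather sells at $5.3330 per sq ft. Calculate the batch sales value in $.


Raw_total = N * avg_area = 250 * 42.9560 = 10739.0000 sq ft
Finished = Raw_total * yield / 100 = 10739.0000 * 70.0130 / 100 = 7518.6961 sq ft
Value = Finished * price = 7518.6961 * 5.3330 = 40097.2061 $


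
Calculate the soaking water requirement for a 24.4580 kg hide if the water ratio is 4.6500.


Formula: Water = hide_weight * ratio
Substituting: Water = 24.4580 * 4.6500
Result: 113.7297 kg


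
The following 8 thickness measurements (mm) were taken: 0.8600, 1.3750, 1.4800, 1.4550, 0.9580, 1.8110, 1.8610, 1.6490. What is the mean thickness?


Formula: Average = sum / n
Substituting: Average = 11.4490 / 8
Result: 1.4311 mm


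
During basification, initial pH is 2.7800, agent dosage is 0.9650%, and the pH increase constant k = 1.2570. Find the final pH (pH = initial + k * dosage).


Formula: pH_final = pH_initial + k * base_pct
Substituting: pH_final = 2.7800 + 1.2570 * 0.9650
Result: 3.9930


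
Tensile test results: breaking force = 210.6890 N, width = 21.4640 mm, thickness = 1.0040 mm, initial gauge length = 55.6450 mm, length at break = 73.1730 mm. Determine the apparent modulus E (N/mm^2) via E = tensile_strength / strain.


TS = F / (w * t) = 210.6890 / (21.4640 * 1.0040) = 9.7768 N/mm^2
strain = (Lf - L0) / L0 = (73.1730 - 55.6450) / 55.6450 = 0.3150
E = TS / strain = 9.7768 / 0.3150 = 31.0378 N/mm^2


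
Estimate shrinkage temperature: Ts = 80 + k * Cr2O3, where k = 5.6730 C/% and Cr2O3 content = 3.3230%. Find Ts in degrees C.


Formula: Ts = 80 + k * Cr2O3
Substituting: Ts = 80 + 5.6730 * 3.3230
Result: 98.8514 C


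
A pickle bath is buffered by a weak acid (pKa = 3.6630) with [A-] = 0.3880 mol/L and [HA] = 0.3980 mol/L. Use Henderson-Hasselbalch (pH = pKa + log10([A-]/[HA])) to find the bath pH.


ratio = [A-] / [HA] = 0.3880 / 0.3980 = 0.9749
log10(ratio) = -0.0110513
pH = pKa + log10(ratio) = 3.6630 - 0.0110513 = 3.6519


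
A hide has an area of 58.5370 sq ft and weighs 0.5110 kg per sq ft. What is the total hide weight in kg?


Formula: Weight = area * weight_per_sqft
Substituting: Weight = 58.5370 * 0.5110
Result: 29.9124 kg


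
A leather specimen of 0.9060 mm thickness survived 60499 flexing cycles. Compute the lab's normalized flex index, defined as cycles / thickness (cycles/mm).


Formula: Index = cycles / thickness
Substituting: Index = 60499 / 0.9060
Result: 66775.9382 cycles/mm


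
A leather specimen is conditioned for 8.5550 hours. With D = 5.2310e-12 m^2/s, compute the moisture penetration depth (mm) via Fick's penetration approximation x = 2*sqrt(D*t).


t = 8.5550 hr * 3600 = 30798.0000 s
D * t = 5.2310e-12 * 30798.0000 = 1.6110e-07
x = 2 * sqrt(D*t) = 2 * sqrt(1.6110e-07) = 8.0276e-04 m = 0.8028 mm


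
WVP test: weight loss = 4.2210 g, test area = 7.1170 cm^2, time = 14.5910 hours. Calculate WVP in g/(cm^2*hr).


Formula: WVP = loss / (area * time)
Substituting: WVP = 4.2210 / (7.1170 * 14.5910)
Result: 0.0406475 g/(cm^2*hr)


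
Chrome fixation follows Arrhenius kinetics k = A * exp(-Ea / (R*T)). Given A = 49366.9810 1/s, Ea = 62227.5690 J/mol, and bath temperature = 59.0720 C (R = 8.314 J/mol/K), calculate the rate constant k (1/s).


T_K = T_C + 273.15 = 59.0720 + 273.15 = 332.2220 K
exponent = -Ea / (R * T_K) = -62227.5690 / (8.314 * 332.2220) = -22.5291
k = A * exp(exponent) = 49366.9810 * exp(-22.5291) = 8.1126e-06 1/s


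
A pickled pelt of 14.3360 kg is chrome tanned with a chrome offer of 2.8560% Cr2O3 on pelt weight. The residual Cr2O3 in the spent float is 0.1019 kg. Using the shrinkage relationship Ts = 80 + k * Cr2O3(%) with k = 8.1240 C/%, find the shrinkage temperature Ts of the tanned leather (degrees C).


Offered = pelt * offer_pct / 100 = 14.3360 * 2.8560 / 100 = 0.4094 kg
Uptake = offered - residual = 0.4094 - 0.1019 = 0.3075 kg
Cr2O3% on pelt = uptake / pelt * 100 = 0.3075 / 14.3360 * 100 = 2.1452 %
Ts = 80 + k * Cr2O3% = 80 + 8.1240 * 2.1452 = 97.4276 C


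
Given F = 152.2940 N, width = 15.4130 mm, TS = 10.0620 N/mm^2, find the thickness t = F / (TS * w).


Formula: t = F / (TS * w)
Substituting: t = 152.2940 / (10.0620 * 15.4130)
Result: 0.9820 mm


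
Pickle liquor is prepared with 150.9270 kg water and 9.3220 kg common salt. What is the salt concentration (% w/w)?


Formula: Conc = salt / (water + salt) * 100
Substituting: Conc = 9.3220 / (150.9270 + 9.3220) * 100
Result: 5.8172 %


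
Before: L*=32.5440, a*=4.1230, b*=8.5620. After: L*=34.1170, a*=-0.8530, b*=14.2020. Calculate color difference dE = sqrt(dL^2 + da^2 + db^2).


dL = 1.5730, da = -4.9760, db = 5.6400
dE = sqrt(1.5730^2 + (-4.9760)^2 + 5.6400^2) = 7.6840


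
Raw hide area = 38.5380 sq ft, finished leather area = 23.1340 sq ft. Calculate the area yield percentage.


Formula: Yield = finished / raw * 100
Substituting: Yield = 23.1340 / 38.5380 * 100
Result: 60.0291 %


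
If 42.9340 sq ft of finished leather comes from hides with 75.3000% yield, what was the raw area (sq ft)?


Formula: raw = finished * 100 / yield
Substituting: raw = 42.9340 * 100 / 75.3000
Result: 57.0173 sq ft


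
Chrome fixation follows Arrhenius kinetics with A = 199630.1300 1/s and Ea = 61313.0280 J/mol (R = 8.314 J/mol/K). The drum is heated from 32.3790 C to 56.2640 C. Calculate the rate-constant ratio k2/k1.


T1 = 32.3790 + 273.15 = 305.5290 K; T2 = 56.2640 + 273.15 = 329.4140 K
k1 = A * exp(-Ea/(R*T1)) = 199630.1300 * exp(-61313.0280/(8.314*305.5290)) = 6.5689e-06 1/s
k2 = A * exp(-Ea/(R*T2)) = 199630.1300 * exp(-61313.0280/(8.314*329.4140)) = 3.7807e-05 1/s
k2/k1 = 3.7807e-05 / 6.5689e-06 = 5.7554


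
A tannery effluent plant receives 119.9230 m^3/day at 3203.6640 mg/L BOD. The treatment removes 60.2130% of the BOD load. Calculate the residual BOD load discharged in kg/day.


Load_in = volume * conc / 1000 = 119.9230 * 3203.6640 / 1000 = 384.1930 kg/day
Removed = Load_in * eff / 100 = 384.1930 * 60.2130 / 100 = 231.3341 kg/day
Load_out = Load_in - Removed = 384.1930 - 231.3341 = 152.8589 kg/day


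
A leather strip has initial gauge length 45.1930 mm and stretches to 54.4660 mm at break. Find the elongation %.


Formula: Elongation = (Lf - L0) / L0 * 100
Substituting: Elongation = (54.4660 - 45.1930) / 45.1930 * 100
Result: 20.5187 %


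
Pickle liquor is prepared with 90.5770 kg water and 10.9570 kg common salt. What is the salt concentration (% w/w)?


Formula: Conc = salt / (water + salt) * 100
Substituting: Conc = 10.9570 / (90.5770 + 10.9570) * 100
Result: 10.7915 %


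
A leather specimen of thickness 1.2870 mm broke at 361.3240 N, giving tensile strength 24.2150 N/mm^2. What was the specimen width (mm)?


Formula: w = F / (TS * t)
Substituting: w = 361.3240 / (24.2150 * 1.2870)
Result: 11.5940 mm


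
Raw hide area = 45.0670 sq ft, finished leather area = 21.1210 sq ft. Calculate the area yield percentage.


Formula: Yield = finished / raw * 100
Substituting: Yield = 21.1210 / 45.0670 * 100
Result: 46.8658 %


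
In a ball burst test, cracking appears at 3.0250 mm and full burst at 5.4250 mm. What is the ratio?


Formula: Ratio = crack / burst
Substituting: Ratio = 3.0250 / 5.4250
Result: 0.5576


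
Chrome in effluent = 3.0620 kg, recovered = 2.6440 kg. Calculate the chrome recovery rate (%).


Formula: Recovery = recovered / input * 100
Substituting: Recovery = 2.6440 / 3.0620 * 100
Result: 86.3488 %


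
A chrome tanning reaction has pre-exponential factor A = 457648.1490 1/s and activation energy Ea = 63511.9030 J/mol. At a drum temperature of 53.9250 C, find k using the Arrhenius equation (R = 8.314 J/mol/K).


T_K = T_C + 273.15 = 53.9250 + 273.15 = 327.0750 K
exponent = -Ea / (R * T_K) = -63511.9030 / (8.314 * 327.0750) = -23.3560
k = A * exp(exponent) = 457648.1490 * exp(-23.3560) = 3.2898e-05 1/s


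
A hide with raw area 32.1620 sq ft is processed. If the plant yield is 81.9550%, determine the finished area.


Formula: finished = raw * yield / 100
Substituting: finished = 32.1620 * 81.9550 / 100
Result: 26.3584 sq ft


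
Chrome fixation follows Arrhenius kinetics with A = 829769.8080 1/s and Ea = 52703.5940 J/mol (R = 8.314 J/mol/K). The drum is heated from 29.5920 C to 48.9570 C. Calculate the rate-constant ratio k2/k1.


T1 = 29.5920 + 273.15 = 302.7420 K; T2 = 48.9570 + 273.15 = 322.1070 K
k1 = A * exp(-Ea/(R*T1)) = 829769.8080 * exp(-52703.5940/(8.314*302.7420)) = 6.6870e-04 1/s
k2 = A * exp(-Ea/(R*T2)) = 829769.8080 * exp(-52703.5940/(8.314*322.1070)) = 0.00235475 1/s
k2/k1 = 0.00235475 / 6.6870e-04 = 3.5214


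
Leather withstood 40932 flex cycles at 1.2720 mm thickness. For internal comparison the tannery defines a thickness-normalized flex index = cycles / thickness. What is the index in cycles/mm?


Formula: Index = cycles / thickness
Substituting: Index = 40932 / 1.2720
Result: 32179.2453 cycles/mm


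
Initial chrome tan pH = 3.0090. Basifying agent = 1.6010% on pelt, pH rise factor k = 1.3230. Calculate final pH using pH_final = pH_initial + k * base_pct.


Formula: pH_final = pH_initial + k * base_pct
Substituting: pH_final = 3.0090 + 1.3230 * 1.6010
Result: 5.1271


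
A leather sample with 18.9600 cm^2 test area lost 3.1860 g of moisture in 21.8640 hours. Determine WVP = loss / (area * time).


Formula: WVP = loss / (area * time)
Substituting: WVP = 3.1860 / (18.9600 * 21.8640)
Result: 0.0076856 g/(cm^2*hr)


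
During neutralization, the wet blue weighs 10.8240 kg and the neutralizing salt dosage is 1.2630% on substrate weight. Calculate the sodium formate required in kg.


Formula: Neutralizer = substrate * pct / 100
Substituting: Neutralizer = 10.8240 * 1.2630 / 100
Result: 0.1367 kg


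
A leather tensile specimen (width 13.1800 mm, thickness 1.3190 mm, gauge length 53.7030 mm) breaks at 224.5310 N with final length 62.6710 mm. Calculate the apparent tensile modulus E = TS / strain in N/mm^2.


TS = F / (w * t) = 224.5310 / (13.1800 * 1.3190) = 12.9156 N/mm^2
strain = (Lf - L0) / L0 = (62.6710 - 53.7030) / 53.7030 = 0.1670
E = TS / strain = 12.9156 / 0.1670 = 77.3427 N/mm^2


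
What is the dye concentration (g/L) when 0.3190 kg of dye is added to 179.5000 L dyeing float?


Formula: Conc = dye_mass(kg) / volume(L) * 1000
Substituting: Conc = 0.3190 / 179.5000 * 1000
Result: 1.7772 g/L


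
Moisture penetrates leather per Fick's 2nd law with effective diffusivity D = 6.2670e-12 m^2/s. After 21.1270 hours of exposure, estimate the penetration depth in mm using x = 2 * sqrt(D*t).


t = 21.1270 hr * 3600 = 76057.2000 s
D * t = 6.2670e-12 * 76057.2000 = 4.7665e-07
x = 2 * sqrt(D*t) = 2 * sqrt(4.7665e-07) = 0.0013808 m = 1.3808 mm


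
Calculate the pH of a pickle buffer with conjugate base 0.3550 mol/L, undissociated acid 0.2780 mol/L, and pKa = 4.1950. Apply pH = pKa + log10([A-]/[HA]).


ratio = [A-] / [HA] = 0.3550 / 0.2780 = 1.2770
log10(ratio) = 0.1062
pH = pKa + log10(ratio) = 4.1950 + 0.1062 = 4.3012


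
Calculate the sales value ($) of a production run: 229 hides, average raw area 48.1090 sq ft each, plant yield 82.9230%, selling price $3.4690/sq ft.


Raw_total = N * avg_area = 229 * 48.1090 = 11016.9610 sq ft
Finished = Raw_total * yield / 100 = 11016.9610 * 82.9230 / 100 = 9135.5946 sq ft
Value = Finished * price = 9135.5946 * 3.4690 = 31691.3776 $


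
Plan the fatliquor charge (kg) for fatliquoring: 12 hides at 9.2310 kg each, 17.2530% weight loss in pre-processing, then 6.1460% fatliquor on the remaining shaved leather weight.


Total_raw = N * avg_wt = 12 * 9.2310 = 110.7720 kg
Substrate = Total_raw * (1 - loss/100) = 110.7720 * (1 - 17.2530/100) = 91.6605 kg
Fat = Substrate * pct / 100 = 91.6605 * 6.1460 / 100 = 5.6335 kg


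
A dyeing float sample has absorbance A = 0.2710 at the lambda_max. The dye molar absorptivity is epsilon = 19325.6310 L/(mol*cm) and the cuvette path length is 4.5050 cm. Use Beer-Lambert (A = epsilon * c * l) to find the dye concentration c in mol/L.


Formula: c = A / (epsilon * l)
Substituting: c = 0.2710 / (19325.6310 * 4.5050)
Result: 3.1127e-06 mol/L


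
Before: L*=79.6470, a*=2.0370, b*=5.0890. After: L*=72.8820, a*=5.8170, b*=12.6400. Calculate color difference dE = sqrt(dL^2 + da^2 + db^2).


dL = -6.7650, da = 3.7800, db = 7.5510
dE = sqrt((-6.7650)^2 + 3.7800^2 + 7.5510^2) = 10.8199


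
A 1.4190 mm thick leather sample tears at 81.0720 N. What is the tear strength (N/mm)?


Formula: Tear strength = force / thickness
Substituting: Tear strength = 81.0720 / 1.4190
Result: 57.1332 N/mm
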